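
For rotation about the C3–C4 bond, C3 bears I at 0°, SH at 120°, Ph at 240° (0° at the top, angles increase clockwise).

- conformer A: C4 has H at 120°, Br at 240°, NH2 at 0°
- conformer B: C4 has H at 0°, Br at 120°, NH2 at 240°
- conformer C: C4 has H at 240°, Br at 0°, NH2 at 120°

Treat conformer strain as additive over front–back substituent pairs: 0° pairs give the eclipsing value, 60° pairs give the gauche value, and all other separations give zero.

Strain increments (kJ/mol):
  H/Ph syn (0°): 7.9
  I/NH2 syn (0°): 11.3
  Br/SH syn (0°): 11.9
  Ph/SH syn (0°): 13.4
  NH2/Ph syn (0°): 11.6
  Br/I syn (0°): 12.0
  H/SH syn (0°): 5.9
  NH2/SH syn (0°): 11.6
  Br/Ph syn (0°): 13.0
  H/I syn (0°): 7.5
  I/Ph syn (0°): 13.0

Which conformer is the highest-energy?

A (eclipsed): I(0°)/NH2(0°) eclipsed 11.3; SH(120°)/H(120°) eclipsed 5.9; Ph(240°)/Br(240°) eclipsed 13.0 → 30.2 kJ/mol.
B (eclipsed): I(0°)/H(0°) eclipsed 7.5; SH(120°)/Br(120°) eclipsed 11.9; Ph(240°)/NH2(240°) eclipsed 11.6 → 31.0 kJ/mol.
C (eclipsed): I(0°)/Br(0°) eclipsed 12.0; SH(120°)/NH2(120°) eclipsed 11.6; Ph(240°)/H(240°) eclipsed 7.9 → 31.5 kJ/mol.
C has the highest total (31.5 kJ/mol).

C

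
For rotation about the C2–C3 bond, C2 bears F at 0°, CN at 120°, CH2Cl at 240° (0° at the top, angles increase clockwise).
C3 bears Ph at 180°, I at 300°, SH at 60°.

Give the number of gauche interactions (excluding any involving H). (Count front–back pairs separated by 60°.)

6

Non-H gauche pairs: F(0°)/I(300°); F(0°)/SH(60°); CN(120°)/Ph(180°); CN(120°)/SH(60°); CH2Cl(240°)/Ph(180°); CH2Cl(240°)/I(300°) — 6 interactions.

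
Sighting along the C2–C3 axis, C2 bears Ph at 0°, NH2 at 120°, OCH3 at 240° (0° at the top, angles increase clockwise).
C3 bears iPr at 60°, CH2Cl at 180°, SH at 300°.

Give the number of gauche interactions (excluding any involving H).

Non-H gauche pairs: Ph(0°)/iPr(60°); Ph(0°)/SH(300°); NH2(120°)/iPr(60°); NH2(120°)/CH2Cl(180°); OCH3(240°)/CH2Cl(180°); OCH3(240°)/SH(300°) — 6 interactions.

6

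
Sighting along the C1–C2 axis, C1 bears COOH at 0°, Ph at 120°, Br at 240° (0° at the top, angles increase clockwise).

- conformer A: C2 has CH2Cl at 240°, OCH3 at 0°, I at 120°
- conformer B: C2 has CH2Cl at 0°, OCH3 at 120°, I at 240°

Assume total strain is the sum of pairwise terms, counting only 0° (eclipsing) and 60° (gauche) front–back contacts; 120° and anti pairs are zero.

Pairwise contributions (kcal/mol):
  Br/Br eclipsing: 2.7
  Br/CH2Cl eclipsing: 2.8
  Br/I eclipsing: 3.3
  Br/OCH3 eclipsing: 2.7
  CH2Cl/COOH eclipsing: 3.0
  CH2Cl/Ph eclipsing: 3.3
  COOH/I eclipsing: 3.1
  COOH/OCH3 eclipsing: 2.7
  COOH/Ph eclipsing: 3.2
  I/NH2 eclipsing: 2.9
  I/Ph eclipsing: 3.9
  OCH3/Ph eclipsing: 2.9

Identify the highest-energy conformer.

A (eclipsed): COOH(0°)/OCH3(0°) eclipsed 2.7; Ph(120°)/I(120°) eclipsed 3.9; Br(240°)/CH2Cl(240°) eclipsed 2.8 → 9.4 kcal/mol.
B (eclipsed): COOH(0°)/CH2Cl(0°) eclipsed 3.0; Ph(120°)/OCH3(120°) eclipsed 2.9; Br(240°)/I(240°) eclipsed 3.3 → 9.2 kcal/mol.
A has the highest total (9.4 kcal/mol).

A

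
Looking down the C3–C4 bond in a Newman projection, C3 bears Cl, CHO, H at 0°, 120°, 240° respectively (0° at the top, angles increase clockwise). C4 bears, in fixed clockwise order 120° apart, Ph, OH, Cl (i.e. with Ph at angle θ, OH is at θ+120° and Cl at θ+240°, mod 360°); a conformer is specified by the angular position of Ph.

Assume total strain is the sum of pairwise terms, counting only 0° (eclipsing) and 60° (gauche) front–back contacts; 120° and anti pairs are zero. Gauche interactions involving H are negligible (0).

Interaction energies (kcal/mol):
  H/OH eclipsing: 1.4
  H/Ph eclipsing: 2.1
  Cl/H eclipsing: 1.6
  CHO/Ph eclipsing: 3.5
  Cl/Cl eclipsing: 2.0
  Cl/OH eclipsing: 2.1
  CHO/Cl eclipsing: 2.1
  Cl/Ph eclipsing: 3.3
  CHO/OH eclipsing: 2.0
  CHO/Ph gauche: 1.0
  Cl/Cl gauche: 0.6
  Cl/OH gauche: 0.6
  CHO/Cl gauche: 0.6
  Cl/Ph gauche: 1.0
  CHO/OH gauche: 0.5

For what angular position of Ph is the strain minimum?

Ph at 0° (eclipsed): Cl(0°)/Ph(0°) eclipsed 3.3; CHO(120°)/OH(120°) eclipsed 2.0; H(240°)/Cl(240°) eclipsed 1.6 → 6.9 kcal/mol.
Ph at 60° (staggered): Cl(0°)/Ph(60°) gauche 1.0; Cl(0°)/Cl(300°) gauche 0.6; CHO(120°)/Ph(60°) gauche 1.0; CHO(120°)/OH(180°) gauche 0.5 → 3.1 kcal/mol.
Ph at 120° (eclipsed): Cl(0°)/Cl(0°) eclipsed 2.0; CHO(120°)/Ph(120°) eclipsed 3.5; H(240°)/OH(240°) eclipsed 1.4 → 6.9 kcal/mol.
Ph at 180° (staggered): Cl(0°)/OH(300°) gauche 0.6; Cl(0°)/Cl(60°) gauche 0.6; CHO(120°)/Ph(180°) gauche 1.0; CHO(120°)/Cl(60°) gauche 0.6 → 2.8 kcal/mol.
Ph at 240° (eclipsed): Cl(0°)/OH(0°) eclipsed 2.1; CHO(120°)/Cl(120°) eclipsed 2.1; H(240°)/Ph(240°) eclipsed 2.1 → 6.3 kcal/mol.
Ph at 300° (staggered): Cl(0°)/Ph(300°) gauche 1.0; Cl(0°)/OH(60°) gauche 0.6; CHO(120°)/OH(60°) gauche 0.5; CHO(120°)/Cl(180°) gauche 0.6 → 2.7 kcal/mol.
The minimum (2.7 kcal/mol) occurs with Ph at 300°.

300°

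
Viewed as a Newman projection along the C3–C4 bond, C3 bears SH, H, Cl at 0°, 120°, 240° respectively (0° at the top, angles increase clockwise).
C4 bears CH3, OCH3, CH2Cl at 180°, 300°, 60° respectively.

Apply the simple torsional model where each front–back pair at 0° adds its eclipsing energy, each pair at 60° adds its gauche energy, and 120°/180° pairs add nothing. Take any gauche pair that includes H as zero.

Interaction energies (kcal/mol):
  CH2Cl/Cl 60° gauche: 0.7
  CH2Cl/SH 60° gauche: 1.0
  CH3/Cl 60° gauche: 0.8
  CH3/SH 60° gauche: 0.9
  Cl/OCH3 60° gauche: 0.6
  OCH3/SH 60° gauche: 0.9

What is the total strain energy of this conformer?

3.3 kcal/mol

This conformer (staggered): SH(0°)/OCH3(300°) gauche 0.9; SH(0°)/CH2Cl(60°) gauche 1.0; Cl(240°)/CH3(180°) gauche 0.8; Cl(240°)/OCH3(300°) gauche 0.6 → 3.3 kcal/mol.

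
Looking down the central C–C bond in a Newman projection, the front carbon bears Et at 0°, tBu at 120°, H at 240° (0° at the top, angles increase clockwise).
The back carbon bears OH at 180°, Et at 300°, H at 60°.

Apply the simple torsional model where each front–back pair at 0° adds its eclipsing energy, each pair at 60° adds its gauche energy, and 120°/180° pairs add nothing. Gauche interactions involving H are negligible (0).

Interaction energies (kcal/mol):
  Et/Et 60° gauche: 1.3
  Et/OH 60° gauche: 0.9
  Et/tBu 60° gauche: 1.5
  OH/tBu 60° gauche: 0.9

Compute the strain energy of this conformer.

2.2 kcal/mol

This conformer (staggered): Et–Et gauche, tBu–OH gauche; 1.3 + 0.9 = 2.2 kcal/mol.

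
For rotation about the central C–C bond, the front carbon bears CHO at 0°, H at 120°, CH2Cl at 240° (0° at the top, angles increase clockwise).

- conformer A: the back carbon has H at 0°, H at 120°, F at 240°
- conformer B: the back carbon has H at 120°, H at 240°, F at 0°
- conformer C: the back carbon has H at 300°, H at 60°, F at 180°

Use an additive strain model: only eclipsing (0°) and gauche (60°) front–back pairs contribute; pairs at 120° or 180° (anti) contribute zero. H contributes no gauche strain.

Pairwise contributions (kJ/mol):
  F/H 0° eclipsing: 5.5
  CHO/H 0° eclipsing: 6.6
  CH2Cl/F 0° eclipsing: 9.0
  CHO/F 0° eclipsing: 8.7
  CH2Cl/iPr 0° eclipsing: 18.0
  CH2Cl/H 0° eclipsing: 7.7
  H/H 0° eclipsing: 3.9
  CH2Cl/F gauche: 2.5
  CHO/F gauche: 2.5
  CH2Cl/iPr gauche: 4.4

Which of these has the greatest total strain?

B

A (eclipsed): CHO(0°)/H(0°) eclipsed 6.6; H(120°)/H(120°) eclipsed 3.9; CH2Cl(240°)/F(240°) eclipsed 9.0 → 19.5 kJ/mol.
B (eclipsed): CHO(0°)/F(0°) eclipsed 8.7; H(120°)/H(120°) eclipsed 3.9; CH2Cl(240°)/H(240°) eclipsed 7.7 → 20.3 kJ/mol.
C (staggered): CH2Cl(240°)/F(180°) gauche 2.5 → 2.5 kJ/mol.
B has the highest total (20.3 kJ/mol).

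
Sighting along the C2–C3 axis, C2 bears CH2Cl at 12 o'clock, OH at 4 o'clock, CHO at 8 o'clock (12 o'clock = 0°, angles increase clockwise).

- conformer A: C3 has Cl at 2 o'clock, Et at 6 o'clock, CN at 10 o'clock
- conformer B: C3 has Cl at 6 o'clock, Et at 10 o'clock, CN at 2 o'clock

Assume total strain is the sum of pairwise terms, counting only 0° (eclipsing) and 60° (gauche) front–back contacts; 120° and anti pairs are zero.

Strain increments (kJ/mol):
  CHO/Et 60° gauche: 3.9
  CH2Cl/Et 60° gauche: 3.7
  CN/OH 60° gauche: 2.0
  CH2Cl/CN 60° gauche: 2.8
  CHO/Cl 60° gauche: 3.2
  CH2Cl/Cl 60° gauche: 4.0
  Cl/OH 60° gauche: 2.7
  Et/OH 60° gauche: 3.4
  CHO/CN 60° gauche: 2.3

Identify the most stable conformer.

B

A is staggered. CH2Cl at 0° is gauche with Cl at 60° (4.0); CH2Cl at 0° is gauche with CN at 300° (2.8); OH at 120° is gauche with Cl at 60° (2.7); OH at 120° is gauche with Et at 180° (3.4); CHO at 240° is gauche with Et at 180° (3.9); CHO at 240° is gauche with CN at 300° (2.3). Total 19.1 kJ/mol.
B is staggered. CH2Cl at 0° is gauche with Et at 300° (3.7); CH2Cl at 0° is gauche with CN at 60° (2.8); OH at 120° is gauche with Cl at 180° (2.7); OH at 120° is gauche with CN at 60° (2.0); CHO at 240° is gauche with Cl at 180° (3.2); CHO at 240° is gauche with Et at 300° (3.9). Total 18.3 kJ/mol.
B has the lowest total (18.3 kJ/mol).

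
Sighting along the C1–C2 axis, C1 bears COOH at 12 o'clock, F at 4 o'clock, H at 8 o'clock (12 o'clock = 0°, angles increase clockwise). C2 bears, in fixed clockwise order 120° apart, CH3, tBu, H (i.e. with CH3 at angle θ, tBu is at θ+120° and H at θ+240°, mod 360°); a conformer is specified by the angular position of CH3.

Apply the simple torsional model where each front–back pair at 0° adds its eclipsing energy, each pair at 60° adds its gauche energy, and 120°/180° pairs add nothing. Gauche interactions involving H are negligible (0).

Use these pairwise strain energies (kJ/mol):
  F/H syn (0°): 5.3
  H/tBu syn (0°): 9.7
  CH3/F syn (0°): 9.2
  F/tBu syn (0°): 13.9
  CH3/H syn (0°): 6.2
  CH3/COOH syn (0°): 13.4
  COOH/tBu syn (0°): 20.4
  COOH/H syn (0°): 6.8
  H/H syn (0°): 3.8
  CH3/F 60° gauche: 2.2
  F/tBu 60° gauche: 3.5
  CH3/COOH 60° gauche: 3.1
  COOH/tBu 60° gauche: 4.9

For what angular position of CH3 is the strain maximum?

240°

CH3 at 0° (eclipsed): COOH–CH3 eclipsed, F–tBu eclipsed, H–H eclipsed; 13.4 + 13.9 + 3.8 = 31.1 kJ/mol.
CH3 at 60° (staggered): COOH–CH3 gauche, F–CH3 gauche, F–tBu gauche; 3.1 + 2.2 + 3.5 = 8.8 kJ/mol.
CH3 at 120° (eclipsed): COOH–H eclipsed, F–CH3 eclipsed, H–tBu eclipsed; 6.8 + 9.2 + 9.7 = 25.7 kJ/mol.
CH3 at 180° (staggered): COOH–tBu gauche, F–CH3 gauche; 4.9 + 2.2 = 7.1 kJ/mol.
CH3 at 240° (eclipsed): COOH–tBu eclipsed, F–H eclipsed, H–CH3 eclipsed; 20.4 + 5.3 + 6.2 = 31.9 kJ/mol.
CH3 at 300° (staggered): COOH–CH3 gauche, COOH–tBu gauche, F–tBu gauche; 3.1 + 4.9 + 3.5 = 11.5 kJ/mol.
The maximum (31.9 kJ/mol) occurs with CH3 at 240°.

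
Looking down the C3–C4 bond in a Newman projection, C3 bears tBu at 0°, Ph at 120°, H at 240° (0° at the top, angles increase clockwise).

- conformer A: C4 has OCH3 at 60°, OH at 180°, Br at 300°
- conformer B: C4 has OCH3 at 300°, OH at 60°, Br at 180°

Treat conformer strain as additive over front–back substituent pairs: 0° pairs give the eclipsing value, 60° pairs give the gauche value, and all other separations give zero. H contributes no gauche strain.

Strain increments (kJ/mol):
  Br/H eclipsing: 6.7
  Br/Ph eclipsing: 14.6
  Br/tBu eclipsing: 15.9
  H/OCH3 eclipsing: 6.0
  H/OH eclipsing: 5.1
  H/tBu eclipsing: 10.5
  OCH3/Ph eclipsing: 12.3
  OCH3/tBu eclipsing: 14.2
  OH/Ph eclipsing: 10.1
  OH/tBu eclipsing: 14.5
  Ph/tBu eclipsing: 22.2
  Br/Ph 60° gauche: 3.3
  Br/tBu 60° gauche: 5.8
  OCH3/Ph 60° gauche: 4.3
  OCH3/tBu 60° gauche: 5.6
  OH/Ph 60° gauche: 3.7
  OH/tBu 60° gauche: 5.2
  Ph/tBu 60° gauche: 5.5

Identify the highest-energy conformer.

A is staggered. tBu at 0° is gauche with OCH3 at 60° (5.6); tBu at 0° is gauche with Br at 300° (5.8); Ph at 120° is gauche with OCH3 at 60° (4.3); Ph at 120° is gauche with OH at 180° (3.7). Total 19.4 kJ/mol.
B is staggered. tBu at 0° is gauche with OCH3 at 300° (5.6); tBu at 0° is gauche with OH at 60° (5.2); Ph at 120° is gauche with OH at 60° (3.7); Ph at 120° is gauche with Br at 180° (3.3). Total 17.8 kJ/mol.
A has the highest total (19.4 kJ/mol).

A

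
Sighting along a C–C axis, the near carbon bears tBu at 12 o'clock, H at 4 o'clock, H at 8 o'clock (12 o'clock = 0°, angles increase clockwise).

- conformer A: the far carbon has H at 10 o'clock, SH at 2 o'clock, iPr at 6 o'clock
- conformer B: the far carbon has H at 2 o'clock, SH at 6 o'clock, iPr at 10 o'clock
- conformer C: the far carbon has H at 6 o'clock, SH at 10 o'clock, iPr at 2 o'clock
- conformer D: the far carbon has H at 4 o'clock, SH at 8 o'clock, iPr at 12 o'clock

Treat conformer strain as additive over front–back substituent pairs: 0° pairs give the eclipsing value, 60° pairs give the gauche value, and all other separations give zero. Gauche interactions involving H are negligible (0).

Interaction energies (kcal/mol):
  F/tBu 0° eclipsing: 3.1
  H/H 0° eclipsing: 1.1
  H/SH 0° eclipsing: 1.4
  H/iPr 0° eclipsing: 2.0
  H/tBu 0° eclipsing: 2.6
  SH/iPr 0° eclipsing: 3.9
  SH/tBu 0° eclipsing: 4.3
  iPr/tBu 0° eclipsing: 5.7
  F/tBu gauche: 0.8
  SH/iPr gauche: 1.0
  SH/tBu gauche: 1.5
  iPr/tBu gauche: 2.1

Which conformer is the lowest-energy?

A (staggered): tBu(0°)/SH(60°) gauche 1.5 → 1.5 kcal/mol.
B (staggered): tBu(0°)/iPr(300°) gauche 2.1 → 2.1 kcal/mol.
C (staggered): tBu(0°)/SH(300°) gauche 1.5; tBu(0°)/iPr(60°) gauche 2.1 → 3.6 kcal/mol.
D (eclipsed): tBu(0°)/iPr(0°) eclipsed 5.7; H(120°)/H(120°) eclipsed 1.1; H(240°)/SH(240°) eclipsed 1.4 → 8.2 kcal/mol.
A has the lowest total (1.5 kcal/mol).

A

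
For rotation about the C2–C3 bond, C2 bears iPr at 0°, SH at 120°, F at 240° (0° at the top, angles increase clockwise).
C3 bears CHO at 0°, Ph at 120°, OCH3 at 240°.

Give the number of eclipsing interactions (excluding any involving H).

3

Non-H eclipsing pairs: iPr(0°)/CHO(0°); SH(120°)/Ph(120°); F(240°)/OCH3(240°) — 3 interactions.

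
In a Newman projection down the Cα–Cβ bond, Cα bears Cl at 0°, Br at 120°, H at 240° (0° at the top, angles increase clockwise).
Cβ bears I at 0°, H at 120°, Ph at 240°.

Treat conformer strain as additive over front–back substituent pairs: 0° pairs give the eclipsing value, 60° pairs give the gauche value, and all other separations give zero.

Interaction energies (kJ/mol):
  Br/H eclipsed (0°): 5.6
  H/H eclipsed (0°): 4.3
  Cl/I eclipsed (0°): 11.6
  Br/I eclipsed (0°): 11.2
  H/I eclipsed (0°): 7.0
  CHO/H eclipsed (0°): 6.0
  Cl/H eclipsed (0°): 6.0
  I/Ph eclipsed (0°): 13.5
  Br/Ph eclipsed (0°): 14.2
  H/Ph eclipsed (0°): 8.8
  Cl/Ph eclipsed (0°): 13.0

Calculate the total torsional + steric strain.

This conformer is eclipsed. Cl at 0° is eclipsed with I at 0° (11.6); Br at 120° is eclipsed with H at 120° (5.6); H at 240° is eclipsed with Ph at 240° (8.8). Total 26.0 kJ/mol.

26.0 kJ/mol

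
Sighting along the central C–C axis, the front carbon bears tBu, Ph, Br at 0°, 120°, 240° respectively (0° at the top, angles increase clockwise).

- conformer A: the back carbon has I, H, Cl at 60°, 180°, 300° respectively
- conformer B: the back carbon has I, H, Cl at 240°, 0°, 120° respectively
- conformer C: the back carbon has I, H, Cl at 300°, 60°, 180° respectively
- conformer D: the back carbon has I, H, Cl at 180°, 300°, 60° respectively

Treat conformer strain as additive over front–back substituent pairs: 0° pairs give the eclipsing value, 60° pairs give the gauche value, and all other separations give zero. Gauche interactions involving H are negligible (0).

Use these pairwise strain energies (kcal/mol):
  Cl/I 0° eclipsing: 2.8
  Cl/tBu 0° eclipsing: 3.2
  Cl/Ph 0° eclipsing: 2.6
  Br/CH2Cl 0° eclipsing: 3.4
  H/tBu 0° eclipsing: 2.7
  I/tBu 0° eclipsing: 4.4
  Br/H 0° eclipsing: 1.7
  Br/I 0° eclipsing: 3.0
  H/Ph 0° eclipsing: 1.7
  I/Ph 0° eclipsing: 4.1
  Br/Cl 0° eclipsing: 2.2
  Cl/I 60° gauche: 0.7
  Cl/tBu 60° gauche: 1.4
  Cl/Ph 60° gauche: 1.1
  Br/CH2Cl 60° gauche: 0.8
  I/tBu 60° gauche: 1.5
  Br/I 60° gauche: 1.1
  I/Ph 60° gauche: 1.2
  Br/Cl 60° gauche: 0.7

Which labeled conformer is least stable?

A (staggered): tBu–I gauche, tBu–Cl gauche, Ph–I gauche, Br–Cl gauche; 1.5 + 1.4 + 1.2 + 0.7 = 4.8 kcal/mol.
B (eclipsed): tBu–H eclipsed, Ph–Cl eclipsed, Br–I eclipsed; 2.7 + 2.6 + 3.0 = 8.3 kcal/mol.
C (staggered): tBu–I gauche, Ph–Cl gauche, Br–I gauche, Br–Cl gauche; 1.5 + 1.1 + 1.1 + 0.7 = 4.4 kcal/mol.
D (staggered): tBu–Cl gauche, Ph–I gauche, Ph–Cl gauche, Br–I gauche; 1.4 + 1.2 + 1.1 + 1.1 = 4.8 kcal/mol.
B has the highest total (8.3 kcal/mol).

B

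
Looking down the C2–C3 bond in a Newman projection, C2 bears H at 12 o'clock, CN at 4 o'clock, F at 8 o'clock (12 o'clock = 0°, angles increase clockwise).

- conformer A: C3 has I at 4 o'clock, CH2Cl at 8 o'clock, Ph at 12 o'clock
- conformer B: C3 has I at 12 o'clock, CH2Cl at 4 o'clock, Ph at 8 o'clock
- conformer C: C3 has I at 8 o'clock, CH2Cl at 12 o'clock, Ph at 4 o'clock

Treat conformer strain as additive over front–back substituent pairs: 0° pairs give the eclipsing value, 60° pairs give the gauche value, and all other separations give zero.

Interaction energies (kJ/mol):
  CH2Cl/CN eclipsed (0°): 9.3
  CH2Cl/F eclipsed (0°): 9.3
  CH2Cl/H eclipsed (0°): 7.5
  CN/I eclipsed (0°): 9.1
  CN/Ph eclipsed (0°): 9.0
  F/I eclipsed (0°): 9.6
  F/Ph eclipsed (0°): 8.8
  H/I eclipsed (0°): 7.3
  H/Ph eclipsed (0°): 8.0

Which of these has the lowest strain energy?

B

A (eclipsed): H(0°)/Ph(0°) eclipsed 8.0; CN(120°)/I(120°) eclipsed 9.1; F(240°)/CH2Cl(240°) eclipsed 9.3 → 26.4 kJ/mol.
B (eclipsed): H(0°)/I(0°) eclipsed 7.3; CN(120°)/CH2Cl(120°) eclipsed 9.3; F(240°)/Ph(240°) eclipsed 8.8 → 25.4 kJ/mol.
C (eclipsed): H(0°)/CH2Cl(0°) eclipsed 7.5; CN(120°)/Ph(120°) eclipsed 9.0; F(240°)/I(240°) eclipsed 9.6 → 26.1 kJ/mol.
B has the lowest total (25.4 kJ/mol).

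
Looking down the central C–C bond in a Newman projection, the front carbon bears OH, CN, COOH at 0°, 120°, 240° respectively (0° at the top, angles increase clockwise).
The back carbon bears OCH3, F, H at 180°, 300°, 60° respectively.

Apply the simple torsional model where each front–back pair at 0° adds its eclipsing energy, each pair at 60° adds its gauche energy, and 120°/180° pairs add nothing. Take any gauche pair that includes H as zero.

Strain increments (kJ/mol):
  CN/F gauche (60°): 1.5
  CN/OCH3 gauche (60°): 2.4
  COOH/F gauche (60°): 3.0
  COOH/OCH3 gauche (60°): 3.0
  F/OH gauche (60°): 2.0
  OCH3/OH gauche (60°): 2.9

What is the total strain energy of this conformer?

10.4 kJ/mol

This conformer is staggered. OH at 0° is gauche with F at 300° (2.0); CN at 120° is gauche with OCH3 at 180° (2.4); COOH at 240° is gauche with OCH3 at 180° (3.0); COOH at 240° is gauche with F at 300° (3.0). Total 10.4 kJ/mol.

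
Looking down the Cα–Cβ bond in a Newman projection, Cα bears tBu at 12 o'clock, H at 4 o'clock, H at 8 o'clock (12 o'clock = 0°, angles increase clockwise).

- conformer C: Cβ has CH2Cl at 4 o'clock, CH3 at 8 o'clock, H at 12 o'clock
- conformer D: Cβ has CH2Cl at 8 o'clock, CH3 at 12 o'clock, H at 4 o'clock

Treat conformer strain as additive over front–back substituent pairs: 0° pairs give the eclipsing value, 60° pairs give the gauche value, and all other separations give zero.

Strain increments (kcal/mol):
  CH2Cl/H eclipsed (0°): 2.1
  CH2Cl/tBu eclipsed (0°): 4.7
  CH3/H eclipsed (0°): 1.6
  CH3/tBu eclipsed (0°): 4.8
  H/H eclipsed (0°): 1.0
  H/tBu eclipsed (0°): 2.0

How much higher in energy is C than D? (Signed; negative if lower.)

-2.2 kcal/mol

C (eclipsed): tBu(0°)/H(0°) eclipsed 2.0; H(120°)/CH2Cl(120°) eclipsed 2.1; H(240°)/CH3(240°) eclipsed 1.6 → 5.7 kcal/mol.
D (eclipsed): tBu(0°)/CH3(0°) eclipsed 4.8; H(120°)/H(120°) eclipsed 1.0; H(240°)/CH2Cl(240°) eclipsed 2.1 → 7.9 kcal/mol.
E(C) − E(D) = 5.7 − 7.9 = -2.2 kcal/mol.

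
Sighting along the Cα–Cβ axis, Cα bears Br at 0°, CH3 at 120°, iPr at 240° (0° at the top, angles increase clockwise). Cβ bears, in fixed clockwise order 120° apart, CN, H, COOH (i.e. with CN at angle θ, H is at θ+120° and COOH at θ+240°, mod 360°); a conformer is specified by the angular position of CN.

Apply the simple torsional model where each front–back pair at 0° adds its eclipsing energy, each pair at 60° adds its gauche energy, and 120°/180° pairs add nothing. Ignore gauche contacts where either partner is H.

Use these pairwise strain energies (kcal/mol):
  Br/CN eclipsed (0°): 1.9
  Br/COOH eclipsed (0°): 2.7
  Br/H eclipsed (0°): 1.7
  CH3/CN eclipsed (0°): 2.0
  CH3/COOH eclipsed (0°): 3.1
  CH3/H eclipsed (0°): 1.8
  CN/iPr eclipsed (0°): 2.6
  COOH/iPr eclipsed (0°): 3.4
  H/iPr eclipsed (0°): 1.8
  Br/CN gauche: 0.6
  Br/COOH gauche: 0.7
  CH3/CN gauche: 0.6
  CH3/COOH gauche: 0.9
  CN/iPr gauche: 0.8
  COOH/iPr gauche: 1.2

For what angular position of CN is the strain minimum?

180°

CN at 0° (eclipsed): Br(0°)/CN(0°) eclipsed 1.9; CH3(120°)/H(120°) eclipsed 1.8; iPr(240°)/COOH(240°) eclipsed 3.4 → 7.1 kcal/mol.
CN at 60° (staggered): Br(0°)/CN(60°) gauche 0.6; Br(0°)/COOH(300°) gauche 0.7; CH3(120°)/CN(60°) gauche 0.6; iPr(240°)/COOH(300°) gauche 1.2 → 3.1 kcal/mol.
CN at 120° (eclipsed): Br(0°)/COOH(0°) eclipsed 2.7; CH3(120°)/CN(120°) eclipsed 2.0; iPr(240°)/H(240°) eclipsed 1.8 → 6.5 kcal/mol.
CN at 180° (staggered): Br(0°)/COOH(60°) gauche 0.7; CH3(120°)/CN(180°) gauche 0.6; CH3(120°)/COOH(60°) gauche 0.9; iPr(240°)/CN(180°) gauche 0.8 → 3.0 kcal/mol.
CN at 240° (eclipsed): Br(0°)/H(0°) eclipsed 1.7; CH3(120°)/COOH(120°) eclipsed 3.1; iPr(240°)/CN(240°) eclipsed 2.6 → 7.4 kcal/mol.
CN at 300° (staggered): Br(0°)/CN(300°) gauche 0.6; CH3(120°)/COOH(180°) gauche 0.9; iPr(240°)/CN(300°) gauche 0.8; iPr(240°)/COOH(180°) gauche 1.2 → 3.5 kcal/mol.
The minimum (3.0 kcal/mol) occurs with CN at 180°.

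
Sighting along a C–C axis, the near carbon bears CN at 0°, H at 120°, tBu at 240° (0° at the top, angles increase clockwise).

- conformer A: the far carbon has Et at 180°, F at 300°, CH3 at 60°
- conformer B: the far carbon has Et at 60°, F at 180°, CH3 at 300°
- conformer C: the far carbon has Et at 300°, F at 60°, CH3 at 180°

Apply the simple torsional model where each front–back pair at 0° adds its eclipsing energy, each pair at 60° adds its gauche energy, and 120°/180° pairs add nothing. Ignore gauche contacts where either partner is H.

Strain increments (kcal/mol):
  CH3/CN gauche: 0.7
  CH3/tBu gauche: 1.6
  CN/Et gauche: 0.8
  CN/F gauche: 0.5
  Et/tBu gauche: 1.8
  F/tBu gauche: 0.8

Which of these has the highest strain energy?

A is staggered. CN at 0° is gauche with F at 300° (0.5); CN at 0° is gauche with CH3 at 60° (0.7); tBu at 240° is gauche with Et at 180° (1.8); tBu at 240° is gauche with F at 300° (0.8). Total 3.8 kcal/mol.
B is staggered. CN at 0° is gauche with Et at 60° (0.8); CN at 0° is gauche with CH3 at 300° (0.7); tBu at 240° is gauche with F at 180° (0.8); tBu at 240° is gauche with CH3 at 300° (1.6). Total 3.9 kcal/mol.
C is staggered. CN at 0° is gauche with Et at 300° (0.8); CN at 0° is gauche with F at 60° (0.5); tBu at 240° is gauche with Et at 300° (1.8); tBu at 240° is gauche with CH3 at 180° (1.6). Total 4.7 kcal/mol.
C has the highest total (4.7 kcal/mol).

C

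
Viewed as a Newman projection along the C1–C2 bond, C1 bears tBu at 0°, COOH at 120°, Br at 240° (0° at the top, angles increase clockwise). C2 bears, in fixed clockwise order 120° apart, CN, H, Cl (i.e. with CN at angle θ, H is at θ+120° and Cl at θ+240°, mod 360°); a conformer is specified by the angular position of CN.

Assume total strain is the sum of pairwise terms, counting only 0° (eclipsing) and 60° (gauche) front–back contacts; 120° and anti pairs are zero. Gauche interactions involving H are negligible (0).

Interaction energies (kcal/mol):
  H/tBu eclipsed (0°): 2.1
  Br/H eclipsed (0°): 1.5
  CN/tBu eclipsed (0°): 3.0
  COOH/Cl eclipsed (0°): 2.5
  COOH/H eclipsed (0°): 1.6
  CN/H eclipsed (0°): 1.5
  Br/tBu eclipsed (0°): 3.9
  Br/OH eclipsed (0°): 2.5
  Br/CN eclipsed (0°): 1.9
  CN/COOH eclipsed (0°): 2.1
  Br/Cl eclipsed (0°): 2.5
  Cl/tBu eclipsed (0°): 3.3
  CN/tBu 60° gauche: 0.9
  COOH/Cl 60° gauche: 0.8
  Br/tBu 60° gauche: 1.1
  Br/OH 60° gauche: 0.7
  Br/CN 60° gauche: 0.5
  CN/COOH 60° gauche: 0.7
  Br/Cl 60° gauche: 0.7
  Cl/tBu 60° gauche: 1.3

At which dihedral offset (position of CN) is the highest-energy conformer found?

0°

CN at 0° (eclipsed): tBu(0°)/CN(0°) eclipsed 3.0; COOH(120°)/H(120°) eclipsed 1.6; Br(240°)/Cl(240°) eclipsed 2.5 → 7.1 kcal/mol.
CN at 60° (staggered): tBu(0°)/CN(60°) gauche 0.9; tBu(0°)/Cl(300°) gauche 1.3; COOH(120°)/CN(60°) gauche 0.7; Br(240°)/Cl(300°) gauche 0.7 → 3.6 kcal/mol.
CN at 120° (eclipsed): tBu(0°)/Cl(0°) eclipsed 3.3; COOH(120°)/CN(120°) eclipsed 2.1; Br(240°)/H(240°) eclipsed 1.5 → 6.9 kcal/mol.
CN at 180° (staggered): tBu(0°)/Cl(60°) gauche 1.3; COOH(120°)/CN(180°) gauche 0.7; COOH(120°)/Cl(60°) gauche 0.8; Br(240°)/CN(180°) gauche 0.5 → 3.3 kcal/mol.
CN at 240° (eclipsed): tBu(0°)/H(0°) eclipsed 2.1; COOH(120°)/Cl(120°) eclipsed 2.5; Br(240°)/CN(240°) eclipsed 1.9 → 6.5 kcal/mol.
CN at 300° (staggered): tBu(0°)/CN(300°) gauche 0.9; COOH(120°)/Cl(180°) gauche 0.8; Br(240°)/CN(300°) gauche 0.5; Br(240°)/Cl(180°) gauche 0.7 → 2.9 kcal/mol.
The maximum (7.1 kcal/mol) occurs with CN at 0°.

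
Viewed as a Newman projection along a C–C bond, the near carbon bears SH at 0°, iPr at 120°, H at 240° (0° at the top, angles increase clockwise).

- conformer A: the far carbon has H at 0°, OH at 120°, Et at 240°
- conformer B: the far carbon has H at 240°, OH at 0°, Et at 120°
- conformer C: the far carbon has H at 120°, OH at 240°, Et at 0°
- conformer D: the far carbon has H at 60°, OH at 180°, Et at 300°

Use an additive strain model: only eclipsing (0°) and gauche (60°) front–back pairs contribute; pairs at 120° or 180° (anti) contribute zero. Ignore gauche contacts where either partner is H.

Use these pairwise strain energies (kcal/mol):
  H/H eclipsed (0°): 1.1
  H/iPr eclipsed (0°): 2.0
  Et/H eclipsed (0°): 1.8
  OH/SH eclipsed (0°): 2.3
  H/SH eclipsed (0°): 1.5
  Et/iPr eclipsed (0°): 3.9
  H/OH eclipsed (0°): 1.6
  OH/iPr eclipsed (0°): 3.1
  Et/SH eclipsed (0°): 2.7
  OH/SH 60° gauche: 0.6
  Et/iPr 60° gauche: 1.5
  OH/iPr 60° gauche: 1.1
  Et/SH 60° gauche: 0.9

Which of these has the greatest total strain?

A (eclipsed): SH–H eclipsed, iPr–OH eclipsed, H–Et eclipsed; 1.5 + 3.1 + 1.8 = 6.4 kcal/mol.
B (eclipsed): SH–OH eclipsed, iPr–Et eclipsed, H–H eclipsed; 2.3 + 3.9 + 1.1 = 7.3 kcal/mol.
C (eclipsed): SH–Et eclipsed, iPr–H eclipsed, H–OH eclipsed; 2.7 + 2.0 + 1.6 = 6.3 kcal/mol.
D (staggered): SH–Et gauche, iPr–OH gauche; 0.9 + 1.1 = 2.0 kcal/mol.
B has the highest total (7.3 kcal/mol).

B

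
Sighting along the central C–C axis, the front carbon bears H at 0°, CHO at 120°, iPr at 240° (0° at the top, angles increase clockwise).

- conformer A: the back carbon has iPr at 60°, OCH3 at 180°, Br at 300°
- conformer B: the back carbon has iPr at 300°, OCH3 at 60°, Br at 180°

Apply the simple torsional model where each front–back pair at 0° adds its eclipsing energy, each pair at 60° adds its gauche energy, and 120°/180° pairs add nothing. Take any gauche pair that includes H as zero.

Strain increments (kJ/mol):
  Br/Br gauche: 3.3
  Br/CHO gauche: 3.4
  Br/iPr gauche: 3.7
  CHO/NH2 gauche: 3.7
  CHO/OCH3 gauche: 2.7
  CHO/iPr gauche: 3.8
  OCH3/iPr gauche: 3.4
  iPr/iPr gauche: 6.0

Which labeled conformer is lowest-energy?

A (staggered): CHO–iPr gauche, CHO–OCH3 gauche, iPr–OCH3 gauche, iPr–Br gauche; 3.8 + 2.7 + 3.4 + 3.7 = 13.6 kJ/mol.
B (staggered): CHO–OCH3 gauche, CHO–Br gauche, iPr–iPr gauche, iPr–Br gauche; 2.7 + 3.4 + 6.0 + 3.7 = 15.8 kJ/mol.
A has the lowest total (13.6 kJ/mol).

A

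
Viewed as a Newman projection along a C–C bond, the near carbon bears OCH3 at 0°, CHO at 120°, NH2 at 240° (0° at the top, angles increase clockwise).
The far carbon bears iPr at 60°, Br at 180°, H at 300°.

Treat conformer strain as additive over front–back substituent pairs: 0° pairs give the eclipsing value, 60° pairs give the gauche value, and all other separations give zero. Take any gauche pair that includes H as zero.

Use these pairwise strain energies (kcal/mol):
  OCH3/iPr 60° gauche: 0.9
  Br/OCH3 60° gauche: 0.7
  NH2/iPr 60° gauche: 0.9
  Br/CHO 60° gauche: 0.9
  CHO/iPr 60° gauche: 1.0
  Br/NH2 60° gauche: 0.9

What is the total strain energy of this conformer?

3.7 kcal/mol

This conformer (staggered): OCH3–iPr gauche, CHO–iPr gauche, CHO–Br gauche, NH2–Br gauche; 0.9 + 1.0 + 0.9 + 0.9 = 3.7 kcal/mol.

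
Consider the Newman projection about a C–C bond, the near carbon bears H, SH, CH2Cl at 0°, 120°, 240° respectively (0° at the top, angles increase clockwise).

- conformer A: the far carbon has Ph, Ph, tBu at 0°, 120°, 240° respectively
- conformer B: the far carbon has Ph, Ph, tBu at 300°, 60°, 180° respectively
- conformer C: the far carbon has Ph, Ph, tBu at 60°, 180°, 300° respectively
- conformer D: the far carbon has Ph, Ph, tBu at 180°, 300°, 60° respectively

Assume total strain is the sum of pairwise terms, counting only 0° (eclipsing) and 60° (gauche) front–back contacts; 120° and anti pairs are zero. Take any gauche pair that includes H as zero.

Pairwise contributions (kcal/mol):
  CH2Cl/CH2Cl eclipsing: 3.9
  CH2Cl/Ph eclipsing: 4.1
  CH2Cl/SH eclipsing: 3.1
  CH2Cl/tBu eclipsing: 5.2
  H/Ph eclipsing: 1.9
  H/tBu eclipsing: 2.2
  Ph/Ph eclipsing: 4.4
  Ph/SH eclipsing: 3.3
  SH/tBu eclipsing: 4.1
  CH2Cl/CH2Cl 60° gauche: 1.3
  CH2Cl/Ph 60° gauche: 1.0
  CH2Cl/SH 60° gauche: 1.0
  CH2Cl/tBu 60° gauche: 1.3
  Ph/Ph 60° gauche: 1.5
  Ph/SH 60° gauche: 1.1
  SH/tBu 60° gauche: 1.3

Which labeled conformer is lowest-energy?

A (eclipsed): H–Ph eclipsed, SH–Ph eclipsed, CH2Cl–tBu eclipsed; 1.9 + 3.3 + 5.2 = 10.4 kcal/mol.
B (staggered): SH–Ph gauche, SH–tBu gauche, CH2Cl–Ph gauche, CH2Cl–tBu gauche; 1.1 + 1.3 + 1.0 + 1.3 = 4.7 kcal/mol.
C (staggered): SH–Ph gauche, SH–Ph gauche, CH2Cl–Ph gauche, CH2Cl–tBu gauche; 1.1 + 1.1 + 1.0 + 1.3 = 4.5 kcal/mol.
D (staggered): SH–Ph gauche, SH–tBu gauche, CH2Cl–Ph gauche, CH2Cl–Ph gauche; 1.1 + 1.3 + 1.0 + 1.0 = 4.4 kcal/mol.
D has the lowest total (4.4 kcal/mol).

D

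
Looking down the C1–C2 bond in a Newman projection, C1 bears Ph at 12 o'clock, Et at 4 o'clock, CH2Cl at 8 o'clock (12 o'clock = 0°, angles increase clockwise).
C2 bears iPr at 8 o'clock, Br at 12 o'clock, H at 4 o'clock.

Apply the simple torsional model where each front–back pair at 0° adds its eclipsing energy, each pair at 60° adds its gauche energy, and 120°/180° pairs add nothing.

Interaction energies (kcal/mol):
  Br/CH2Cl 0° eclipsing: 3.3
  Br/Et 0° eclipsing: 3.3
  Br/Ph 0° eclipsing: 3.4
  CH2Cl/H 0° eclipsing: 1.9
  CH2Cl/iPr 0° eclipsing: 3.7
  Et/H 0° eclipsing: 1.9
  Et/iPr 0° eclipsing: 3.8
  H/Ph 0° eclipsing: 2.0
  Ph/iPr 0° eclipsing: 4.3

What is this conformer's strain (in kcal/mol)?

9.0 kcal/mol

This conformer (eclipsed): Ph–Br eclipsed, Et–H eclipsed, CH2Cl–iPr eclipsed; 3.4 + 1.9 + 3.7 = 9.0 kcal/mol.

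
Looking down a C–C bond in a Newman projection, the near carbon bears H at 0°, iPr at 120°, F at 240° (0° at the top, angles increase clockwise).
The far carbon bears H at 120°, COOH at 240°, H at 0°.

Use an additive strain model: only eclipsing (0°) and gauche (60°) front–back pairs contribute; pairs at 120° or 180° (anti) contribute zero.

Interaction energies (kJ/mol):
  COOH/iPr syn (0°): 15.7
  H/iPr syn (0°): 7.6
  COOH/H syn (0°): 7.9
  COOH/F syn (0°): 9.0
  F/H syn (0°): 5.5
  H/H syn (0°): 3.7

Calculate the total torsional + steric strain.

20.3 kJ/mol

This conformer is eclipsed. H at 0° is eclipsed with H at 0° (3.7); iPr at 120° is eclipsed with H at 120° (7.6); F at 240° is eclipsed with COOH at 240° (9.0). Total 20.3 kJ/mol.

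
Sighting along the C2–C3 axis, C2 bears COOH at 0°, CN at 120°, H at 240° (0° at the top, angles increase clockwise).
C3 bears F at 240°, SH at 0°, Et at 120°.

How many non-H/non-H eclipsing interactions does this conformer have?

Non-H eclipsing pairs: COOH(0°)/SH(0°); CN(120°)/Et(120°) — 2 interactions.

2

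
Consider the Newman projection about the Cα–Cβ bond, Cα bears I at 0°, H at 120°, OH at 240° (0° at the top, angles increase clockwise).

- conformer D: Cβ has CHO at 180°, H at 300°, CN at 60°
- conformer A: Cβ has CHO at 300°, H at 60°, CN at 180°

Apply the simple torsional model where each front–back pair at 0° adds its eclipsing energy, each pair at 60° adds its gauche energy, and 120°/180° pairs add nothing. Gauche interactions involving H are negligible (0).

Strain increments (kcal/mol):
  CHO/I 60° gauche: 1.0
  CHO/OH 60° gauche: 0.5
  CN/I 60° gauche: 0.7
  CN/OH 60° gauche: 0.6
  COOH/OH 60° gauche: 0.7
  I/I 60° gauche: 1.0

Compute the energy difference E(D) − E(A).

-0.9 kcal/mol

D is staggered. I at 0° is gauche with CN at 60° (0.7); OH at 240° is gauche with CHO at 180° (0.5). Total 1.2 kcal/mol.
A is staggered. I at 0° is gauche with CHO at 300° (1.0); OH at 240° is gauche with CHO at 300° (0.5); OH at 240° is gauche with CN at 180° (0.6). Total 2.1 kcal/mol.
E(D) − E(A) = 1.2 − 2.1 = -0.9 kcal/mol.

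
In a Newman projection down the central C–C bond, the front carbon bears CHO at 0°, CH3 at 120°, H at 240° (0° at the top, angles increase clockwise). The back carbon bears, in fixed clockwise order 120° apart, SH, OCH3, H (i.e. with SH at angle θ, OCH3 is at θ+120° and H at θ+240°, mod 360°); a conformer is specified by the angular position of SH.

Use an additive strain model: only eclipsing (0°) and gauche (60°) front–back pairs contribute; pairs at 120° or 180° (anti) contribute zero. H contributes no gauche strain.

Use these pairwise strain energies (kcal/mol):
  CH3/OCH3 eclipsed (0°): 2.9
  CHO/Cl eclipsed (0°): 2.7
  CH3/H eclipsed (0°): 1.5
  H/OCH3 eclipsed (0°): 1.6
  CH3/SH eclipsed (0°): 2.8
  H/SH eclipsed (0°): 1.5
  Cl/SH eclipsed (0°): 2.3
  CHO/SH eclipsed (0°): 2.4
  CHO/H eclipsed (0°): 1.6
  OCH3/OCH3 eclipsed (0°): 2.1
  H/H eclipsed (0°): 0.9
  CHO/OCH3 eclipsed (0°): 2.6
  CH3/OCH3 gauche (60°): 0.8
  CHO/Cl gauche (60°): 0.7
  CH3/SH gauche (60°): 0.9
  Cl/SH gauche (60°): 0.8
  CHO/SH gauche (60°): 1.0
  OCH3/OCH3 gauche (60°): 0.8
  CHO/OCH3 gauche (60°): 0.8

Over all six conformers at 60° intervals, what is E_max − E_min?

SH at 0° (eclipsed): CHO–SH eclipsed, CH3–OCH3 eclipsed, H–H eclipsed; 2.4 + 2.9 + 0.9 = 6.2 kcal/mol.
SH at 60° (staggered): CHO–SH gauche, CH3–SH gauche, CH3–OCH3 gauche; 1.0 + 0.9 + 0.8 = 2.7 kcal/mol.
SH at 120° (eclipsed): CHO–H eclipsed, CH3–SH eclipsed, H–OCH3 eclipsed; 1.6 + 2.8 + 1.6 = 6.0 kcal/mol.
SH at 180° (staggered): CHO–OCH3 gauche, CH3–SH gauche; 0.8 + 0.9 = 1.7 kcal/mol.
SH at 240° (eclipsed): CHO–OCH3 eclipsed, CH3–H eclipsed, H–SH eclipsed; 2.6 + 1.5 + 1.5 = 5.6 kcal/mol.
SH at 300° (staggered): CHO–SH gauche, CHO–OCH3 gauche, CH3–OCH3 gauche; 1.0 + 0.8 + 0.8 = 2.6 kcal/mol.
Max at 0° (6.2 kcal/mol), min at 180° (1.7 kcal/mol); barrier = 4.5 kcal/mol.

4.5 kcal/mol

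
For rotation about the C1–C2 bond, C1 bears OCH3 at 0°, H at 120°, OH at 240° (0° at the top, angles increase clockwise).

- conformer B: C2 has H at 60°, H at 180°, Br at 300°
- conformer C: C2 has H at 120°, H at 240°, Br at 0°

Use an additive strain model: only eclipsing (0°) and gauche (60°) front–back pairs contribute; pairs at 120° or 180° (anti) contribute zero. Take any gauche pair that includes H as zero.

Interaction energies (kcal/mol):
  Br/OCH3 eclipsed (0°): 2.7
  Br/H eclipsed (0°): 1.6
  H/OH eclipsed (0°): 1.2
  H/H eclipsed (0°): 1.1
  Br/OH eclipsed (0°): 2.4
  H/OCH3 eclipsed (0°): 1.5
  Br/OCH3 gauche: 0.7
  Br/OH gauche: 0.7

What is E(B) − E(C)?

-3.6 kcal/mol

B is staggered. OCH3 at 0° is gauche with Br at 300° (0.7); OH at 240° is gauche with Br at 300° (0.7). Total 1.4 kcal/mol.
C is eclipsed. OCH3 at 0° is eclipsed with Br at 0° (2.7); H at 120° is eclipsed with H at 120° (1.1); OH at 240° is eclipsed with H at 240° (1.2). Total 5.0 kcal/mol.
E(B) − E(C) = 1.4 − 5.0 = -3.6 kcal/mol.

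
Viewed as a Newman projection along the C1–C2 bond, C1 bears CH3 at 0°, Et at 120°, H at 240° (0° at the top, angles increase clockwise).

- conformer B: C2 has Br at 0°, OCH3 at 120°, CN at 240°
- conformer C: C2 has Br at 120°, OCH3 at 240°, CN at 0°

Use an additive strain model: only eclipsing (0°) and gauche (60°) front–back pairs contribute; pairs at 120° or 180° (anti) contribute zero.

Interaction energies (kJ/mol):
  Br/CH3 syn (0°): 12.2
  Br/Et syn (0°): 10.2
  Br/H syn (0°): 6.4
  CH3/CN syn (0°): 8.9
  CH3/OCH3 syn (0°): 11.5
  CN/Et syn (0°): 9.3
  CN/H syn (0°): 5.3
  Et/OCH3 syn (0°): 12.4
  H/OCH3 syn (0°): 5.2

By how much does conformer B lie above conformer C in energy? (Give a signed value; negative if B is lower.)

+5.6 kJ/mol

B is eclipsed. CH3 at 0° is eclipsed with Br at 0° (12.2); Et at 120° is eclipsed with OCH3 at 120° (12.4); H at 240° is eclipsed with CN at 240° (5.3). Total 29.9 kJ/mol.
C is eclipsed. CH3 at 0° is eclipsed with CN at 0° (8.9); Et at 120° is eclipsed with Br at 120° (10.2); H at 240° is eclipsed with OCH3 at 240° (5.2). Total 24.3 kJ/mol.
E(B) − E(C) = 29.9 − 24.3 = +5.6 kJ/mol.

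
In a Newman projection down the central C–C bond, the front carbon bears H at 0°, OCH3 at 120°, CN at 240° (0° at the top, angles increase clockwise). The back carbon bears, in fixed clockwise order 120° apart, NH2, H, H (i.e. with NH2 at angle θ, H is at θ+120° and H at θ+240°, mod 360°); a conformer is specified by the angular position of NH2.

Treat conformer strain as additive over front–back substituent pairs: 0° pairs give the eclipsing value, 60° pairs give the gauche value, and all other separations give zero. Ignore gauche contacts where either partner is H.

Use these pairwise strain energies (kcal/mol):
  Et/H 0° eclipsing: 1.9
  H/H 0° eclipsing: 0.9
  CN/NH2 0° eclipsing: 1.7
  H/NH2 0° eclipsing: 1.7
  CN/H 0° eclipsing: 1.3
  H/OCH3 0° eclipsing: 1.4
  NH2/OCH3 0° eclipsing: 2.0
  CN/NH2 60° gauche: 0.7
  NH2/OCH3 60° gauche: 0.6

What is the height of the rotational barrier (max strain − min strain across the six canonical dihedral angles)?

NH2 at 0° (eclipsed): H(0°)/NH2(0°) eclipsed 1.7; OCH3(120°)/H(120°) eclipsed 1.4; CN(240°)/H(240°) eclipsed 1.3 → 4.4 kcal/mol.
NH2 at 60° (staggered): OCH3(120°)/NH2(60°) gauche 0.6 → 0.6 kcal/mol.
NH2 at 120° (eclipsed): H(0°)/H(0°) eclipsed 0.9; OCH3(120°)/NH2(120°) eclipsed 2.0; CN(240°)/H(240°) eclipsed 1.3 → 4.2 kcal/mol.
NH2 at 180° (staggered): OCH3(120°)/NH2(180°) gauche 0.6; CN(240°)/NH2(180°) gauche 0.7 → 1.3 kcal/mol.
NH2 at 240° (eclipsed): H(0°)/H(0°) eclipsed 0.9; OCH3(120°)/H(120°) eclipsed 1.4; CN(240°)/NH2(240°) eclipsed 1.7 → 4.0 kcal/mol.
NH2 at 300° (staggered): CN(240°)/NH2(300°) gauche 0.7 → 0.7 kcal/mol.
Max at 0° (4.4 kcal/mol), min at 60° (0.6 kcal/mol); barrier = 3.8 kcal/mol.

3.8 kcal/mol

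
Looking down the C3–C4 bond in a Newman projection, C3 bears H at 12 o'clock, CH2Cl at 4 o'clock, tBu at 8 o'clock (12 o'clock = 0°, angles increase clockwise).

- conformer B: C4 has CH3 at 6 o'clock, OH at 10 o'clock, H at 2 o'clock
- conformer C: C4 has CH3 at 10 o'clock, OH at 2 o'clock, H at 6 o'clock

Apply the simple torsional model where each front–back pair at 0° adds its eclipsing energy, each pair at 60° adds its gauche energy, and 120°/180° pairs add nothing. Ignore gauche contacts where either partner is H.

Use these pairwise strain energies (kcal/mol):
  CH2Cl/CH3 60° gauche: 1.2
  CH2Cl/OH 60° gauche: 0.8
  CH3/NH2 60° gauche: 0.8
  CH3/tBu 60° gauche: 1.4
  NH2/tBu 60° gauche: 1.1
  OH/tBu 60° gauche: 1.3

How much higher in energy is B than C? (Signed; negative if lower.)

+1.7 kcal/mol

B (staggered): CH2Cl–CH3 gauche, tBu–CH3 gauche, tBu–OH gauche; 1.2 + 1.4 + 1.3 = 3.9 kcal/mol.
C (staggered): CH2Cl–OH gauche, tBu–CH3 gauche; 0.8 + 1.4 = 2.2 kcal/mol.
E(B) − E(C) = 3.9 − 2.2 = +1.7 kcal/mol.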